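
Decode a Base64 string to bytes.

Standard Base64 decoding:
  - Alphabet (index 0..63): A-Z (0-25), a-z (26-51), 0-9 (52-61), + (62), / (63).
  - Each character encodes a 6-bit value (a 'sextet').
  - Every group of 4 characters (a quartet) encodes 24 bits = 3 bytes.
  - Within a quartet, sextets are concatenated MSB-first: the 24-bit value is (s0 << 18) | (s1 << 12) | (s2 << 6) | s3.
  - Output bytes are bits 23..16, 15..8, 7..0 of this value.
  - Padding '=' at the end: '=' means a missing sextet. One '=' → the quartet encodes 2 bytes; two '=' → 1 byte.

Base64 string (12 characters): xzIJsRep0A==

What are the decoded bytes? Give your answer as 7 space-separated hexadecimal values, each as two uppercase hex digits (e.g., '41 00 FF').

After char 0 ('x'=49): chars_in_quartet=1 acc=0x31 bytes_emitted=0
After char 1 ('z'=51): chars_in_quartet=2 acc=0xC73 bytes_emitted=0
After char 2 ('I'=8): chars_in_quartet=3 acc=0x31CC8 bytes_emitted=0
After char 3 ('J'=9): chars_in_quartet=4 acc=0xC73209 -> emit C7 32 09, reset; bytes_emitted=3
After char 4 ('s'=44): chars_in_quartet=1 acc=0x2C bytes_emitted=3
After char 5 ('R'=17): chars_in_quartet=2 acc=0xB11 bytes_emitted=3
After char 6 ('e'=30): chars_in_quartet=3 acc=0x2C45E bytes_emitted=3
After char 7 ('p'=41): chars_in_quartet=4 acc=0xB117A9 -> emit B1 17 A9, reset; bytes_emitted=6
After char 8 ('0'=52): chars_in_quartet=1 acc=0x34 bytes_emitted=6
After char 9 ('A'=0): chars_in_quartet=2 acc=0xD00 bytes_emitted=6
Padding '==': partial quartet acc=0xD00 -> emit D0; bytes_emitted=7

Answer: C7 32 09 B1 17 A9 D0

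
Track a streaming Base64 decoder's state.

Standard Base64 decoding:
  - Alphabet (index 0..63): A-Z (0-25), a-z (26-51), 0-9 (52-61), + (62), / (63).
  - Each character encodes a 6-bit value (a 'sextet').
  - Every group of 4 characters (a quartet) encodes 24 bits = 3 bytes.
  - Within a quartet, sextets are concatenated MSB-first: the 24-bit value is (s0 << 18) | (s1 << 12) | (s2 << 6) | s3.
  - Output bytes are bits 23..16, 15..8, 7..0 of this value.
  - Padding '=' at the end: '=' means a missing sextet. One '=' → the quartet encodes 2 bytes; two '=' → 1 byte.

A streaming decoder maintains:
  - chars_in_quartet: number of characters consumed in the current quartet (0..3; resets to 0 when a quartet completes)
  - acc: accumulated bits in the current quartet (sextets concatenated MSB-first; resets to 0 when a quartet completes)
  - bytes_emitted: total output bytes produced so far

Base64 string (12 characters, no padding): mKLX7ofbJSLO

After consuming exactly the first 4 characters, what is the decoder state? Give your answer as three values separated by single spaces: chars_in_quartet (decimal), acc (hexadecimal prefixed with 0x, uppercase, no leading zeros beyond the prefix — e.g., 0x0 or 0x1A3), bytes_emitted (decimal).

After char 0 ('m'=38): chars_in_quartet=1 acc=0x26 bytes_emitted=0
After char 1 ('K'=10): chars_in_quartet=2 acc=0x98A bytes_emitted=0
After char 2 ('L'=11): chars_in_quartet=3 acc=0x2628B bytes_emitted=0
After char 3 ('X'=23): chars_in_quartet=4 acc=0x98A2D7 -> emit 98 A2 D7, reset; bytes_emitted=3

Answer: 0 0x0 3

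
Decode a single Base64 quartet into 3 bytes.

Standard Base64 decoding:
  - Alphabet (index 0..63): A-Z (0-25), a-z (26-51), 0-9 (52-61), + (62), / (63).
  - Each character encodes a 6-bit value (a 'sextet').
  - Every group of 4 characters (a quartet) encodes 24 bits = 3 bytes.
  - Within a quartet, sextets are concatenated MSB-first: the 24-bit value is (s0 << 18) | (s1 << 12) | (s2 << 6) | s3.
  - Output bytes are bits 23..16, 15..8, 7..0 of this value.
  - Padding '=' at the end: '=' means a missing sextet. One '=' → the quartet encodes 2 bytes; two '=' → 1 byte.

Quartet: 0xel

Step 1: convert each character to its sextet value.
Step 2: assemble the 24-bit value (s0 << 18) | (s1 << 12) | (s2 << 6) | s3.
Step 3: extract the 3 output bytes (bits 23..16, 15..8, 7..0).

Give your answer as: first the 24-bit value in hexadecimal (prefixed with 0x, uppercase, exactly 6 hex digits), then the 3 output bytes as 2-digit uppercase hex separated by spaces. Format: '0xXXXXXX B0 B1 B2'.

Answer: 0xD317A5 D3 17 A5

Derivation:
Sextets: 0=52, x=49, e=30, l=37
24-bit: (52<<18) | (49<<12) | (30<<6) | 37
      = 0xD00000 | 0x031000 | 0x000780 | 0x000025
      = 0xD317A5
Bytes: (v>>16)&0xFF=D3, (v>>8)&0xFF=17, v&0xFF=A5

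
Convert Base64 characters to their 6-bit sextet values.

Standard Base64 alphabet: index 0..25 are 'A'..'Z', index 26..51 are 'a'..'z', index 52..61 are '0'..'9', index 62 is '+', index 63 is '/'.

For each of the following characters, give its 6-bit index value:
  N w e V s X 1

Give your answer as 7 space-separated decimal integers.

Answer: 13 48 30 21 44 23 53

Derivation:
'N': A..Z range, ord('N') − ord('A') = 13
'w': a..z range, 26 + ord('w') − ord('a') = 48
'e': a..z range, 26 + ord('e') − ord('a') = 30
'V': A..Z range, ord('V') − ord('A') = 21
's': a..z range, 26 + ord('s') − ord('a') = 44
'X': A..Z range, ord('X') − ord('A') = 23
'1': 0..9 range, 52 + ord('1') − ord('0') = 53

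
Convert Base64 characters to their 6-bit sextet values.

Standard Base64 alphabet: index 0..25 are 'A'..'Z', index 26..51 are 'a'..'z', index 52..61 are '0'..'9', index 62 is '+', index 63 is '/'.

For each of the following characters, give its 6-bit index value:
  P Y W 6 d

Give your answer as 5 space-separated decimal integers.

'P': A..Z range, ord('P') − ord('A') = 15
'Y': A..Z range, ord('Y') − ord('A') = 24
'W': A..Z range, ord('W') − ord('A') = 22
'6': 0..9 range, 52 + ord('6') − ord('0') = 58
'd': a..z range, 26 + ord('d') − ord('a') = 29

Answer: 15 24 22 58 29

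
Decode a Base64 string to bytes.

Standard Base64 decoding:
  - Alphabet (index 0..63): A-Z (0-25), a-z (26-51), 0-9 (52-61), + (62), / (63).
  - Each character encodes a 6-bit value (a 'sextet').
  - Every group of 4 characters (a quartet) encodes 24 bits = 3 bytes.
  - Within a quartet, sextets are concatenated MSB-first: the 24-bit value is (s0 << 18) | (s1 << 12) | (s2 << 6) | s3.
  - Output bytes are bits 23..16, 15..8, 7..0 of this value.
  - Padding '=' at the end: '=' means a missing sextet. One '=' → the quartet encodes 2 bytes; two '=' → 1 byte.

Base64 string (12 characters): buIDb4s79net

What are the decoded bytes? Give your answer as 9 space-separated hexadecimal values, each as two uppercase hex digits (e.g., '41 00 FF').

After char 0 ('b'=27): chars_in_quartet=1 acc=0x1B bytes_emitted=0
After char 1 ('u'=46): chars_in_quartet=2 acc=0x6EE bytes_emitted=0
After char 2 ('I'=8): chars_in_quartet=3 acc=0x1BB88 bytes_emitted=0
After char 3 ('D'=3): chars_in_quartet=4 acc=0x6EE203 -> emit 6E E2 03, reset; bytes_emitted=3
After char 4 ('b'=27): chars_in_quartet=1 acc=0x1B bytes_emitted=3
After char 5 ('4'=56): chars_in_quartet=2 acc=0x6F8 bytes_emitted=3
After char 6 ('s'=44): chars_in_quartet=3 acc=0x1BE2C bytes_emitted=3
After char 7 ('7'=59): chars_in_quartet=4 acc=0x6F8B3B -> emit 6F 8B 3B, reset; bytes_emitted=6
After char 8 ('9'=61): chars_in_quartet=1 acc=0x3D bytes_emitted=6
After char 9 ('n'=39): chars_in_quartet=2 acc=0xF67 bytes_emitted=6
After char 10 ('e'=30): chars_in_quartet=3 acc=0x3D9DE bytes_emitted=6
After char 11 ('t'=45): chars_in_quartet=4 acc=0xF677AD -> emit F6 77 AD, reset; bytes_emitted=9

Answer: 6E E2 03 6F 8B 3B F6 77 AD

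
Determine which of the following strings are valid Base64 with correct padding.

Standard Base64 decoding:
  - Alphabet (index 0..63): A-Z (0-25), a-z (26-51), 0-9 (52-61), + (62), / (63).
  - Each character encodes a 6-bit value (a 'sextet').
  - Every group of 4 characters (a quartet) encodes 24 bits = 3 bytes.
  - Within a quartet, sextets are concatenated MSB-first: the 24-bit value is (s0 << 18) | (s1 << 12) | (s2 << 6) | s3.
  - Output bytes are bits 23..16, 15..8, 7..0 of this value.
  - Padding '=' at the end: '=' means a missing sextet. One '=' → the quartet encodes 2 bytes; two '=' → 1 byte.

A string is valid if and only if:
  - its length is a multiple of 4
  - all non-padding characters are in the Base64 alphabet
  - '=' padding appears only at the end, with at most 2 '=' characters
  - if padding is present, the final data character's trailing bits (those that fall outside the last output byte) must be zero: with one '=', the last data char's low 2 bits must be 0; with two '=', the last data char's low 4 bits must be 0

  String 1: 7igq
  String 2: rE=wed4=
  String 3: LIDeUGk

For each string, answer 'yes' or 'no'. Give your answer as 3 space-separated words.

String 1: '7igq' → valid
String 2: 'rE=wed4=' → invalid (bad char(s): ['=']; '=' in middle)
String 3: 'LIDeUGk' → invalid (len=7 not mult of 4)

Answer: yes no no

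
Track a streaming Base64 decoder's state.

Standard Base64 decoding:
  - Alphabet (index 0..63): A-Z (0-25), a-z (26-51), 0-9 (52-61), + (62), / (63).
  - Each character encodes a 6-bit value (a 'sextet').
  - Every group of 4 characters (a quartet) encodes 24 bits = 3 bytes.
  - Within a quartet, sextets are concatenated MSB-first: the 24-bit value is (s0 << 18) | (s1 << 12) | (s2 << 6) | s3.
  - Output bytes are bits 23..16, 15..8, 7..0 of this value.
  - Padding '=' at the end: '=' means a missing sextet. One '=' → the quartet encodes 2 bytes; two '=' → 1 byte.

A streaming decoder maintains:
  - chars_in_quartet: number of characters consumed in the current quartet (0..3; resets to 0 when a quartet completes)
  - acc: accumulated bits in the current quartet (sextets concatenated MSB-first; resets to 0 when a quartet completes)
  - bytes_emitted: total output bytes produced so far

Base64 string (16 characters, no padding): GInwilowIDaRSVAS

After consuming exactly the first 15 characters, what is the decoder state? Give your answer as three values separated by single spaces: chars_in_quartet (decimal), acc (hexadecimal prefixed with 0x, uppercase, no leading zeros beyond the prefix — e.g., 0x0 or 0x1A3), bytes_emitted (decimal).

After char 0 ('G'=6): chars_in_quartet=1 acc=0x6 bytes_emitted=0
After char 1 ('I'=8): chars_in_quartet=2 acc=0x188 bytes_emitted=0
After char 2 ('n'=39): chars_in_quartet=3 acc=0x6227 bytes_emitted=0
After char 3 ('w'=48): chars_in_quartet=4 acc=0x1889F0 -> emit 18 89 F0, reset; bytes_emitted=3
After char 4 ('i'=34): chars_in_quartet=1 acc=0x22 bytes_emitted=3
After char 5 ('l'=37): chars_in_quartet=2 acc=0x8A5 bytes_emitted=3
After char 6 ('o'=40): chars_in_quartet=3 acc=0x22968 bytes_emitted=3
After char 7 ('w'=48): chars_in_quartet=4 acc=0x8A5A30 -> emit 8A 5A 30, reset; bytes_emitted=6
After char 8 ('I'=8): chars_in_quartet=1 acc=0x8 bytes_emitted=6
After char 9 ('D'=3): chars_in_quartet=2 acc=0x203 bytes_emitted=6
After char 10 ('a'=26): chars_in_quartet=3 acc=0x80DA bytes_emitted=6
After char 11 ('R'=17): chars_in_quartet=4 acc=0x203691 -> emit 20 36 91, reset; bytes_emitted=9
After char 12 ('S'=18): chars_in_quartet=1 acc=0x12 bytes_emitted=9
After char 13 ('V'=21): chars_in_quartet=2 acc=0x495 bytes_emitted=9
After char 14 ('A'=0): chars_in_quartet=3 acc=0x12540 bytes_emitted=9

Answer: 3 0x12540 9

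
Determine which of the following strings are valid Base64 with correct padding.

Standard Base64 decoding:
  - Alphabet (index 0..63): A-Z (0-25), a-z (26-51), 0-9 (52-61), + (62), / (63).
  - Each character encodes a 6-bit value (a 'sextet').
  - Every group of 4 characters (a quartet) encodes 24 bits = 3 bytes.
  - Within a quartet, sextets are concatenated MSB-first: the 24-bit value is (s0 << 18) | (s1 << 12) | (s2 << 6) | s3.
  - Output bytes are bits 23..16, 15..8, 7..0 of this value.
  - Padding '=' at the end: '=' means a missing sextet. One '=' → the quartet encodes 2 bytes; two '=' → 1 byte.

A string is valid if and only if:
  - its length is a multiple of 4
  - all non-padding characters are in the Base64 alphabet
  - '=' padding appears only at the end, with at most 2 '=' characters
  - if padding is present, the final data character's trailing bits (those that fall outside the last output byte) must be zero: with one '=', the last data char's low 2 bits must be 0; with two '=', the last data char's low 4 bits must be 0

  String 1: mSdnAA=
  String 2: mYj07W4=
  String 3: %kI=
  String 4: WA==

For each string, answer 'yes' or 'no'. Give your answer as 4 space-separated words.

Answer: no yes no yes

Derivation:
String 1: 'mSdnAA=' → invalid (len=7 not mult of 4)
String 2: 'mYj07W4=' → valid
String 3: '%kI=' → invalid (bad char(s): ['%'])
String 4: 'WA==' → valid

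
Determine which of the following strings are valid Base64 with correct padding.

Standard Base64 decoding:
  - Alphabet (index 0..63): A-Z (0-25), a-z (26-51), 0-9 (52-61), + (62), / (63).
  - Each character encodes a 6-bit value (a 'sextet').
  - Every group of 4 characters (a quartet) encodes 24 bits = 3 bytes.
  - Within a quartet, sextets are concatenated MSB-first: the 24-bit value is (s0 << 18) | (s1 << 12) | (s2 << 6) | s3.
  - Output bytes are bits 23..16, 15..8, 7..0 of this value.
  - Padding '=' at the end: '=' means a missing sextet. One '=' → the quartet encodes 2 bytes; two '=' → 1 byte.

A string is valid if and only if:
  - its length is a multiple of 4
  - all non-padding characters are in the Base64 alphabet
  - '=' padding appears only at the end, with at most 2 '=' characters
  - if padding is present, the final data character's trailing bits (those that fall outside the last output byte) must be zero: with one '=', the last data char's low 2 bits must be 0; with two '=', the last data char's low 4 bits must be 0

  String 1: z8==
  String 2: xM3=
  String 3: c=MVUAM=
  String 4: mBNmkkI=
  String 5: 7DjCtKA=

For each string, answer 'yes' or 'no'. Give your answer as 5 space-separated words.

String 1: 'z8==' → invalid (bad trailing bits)
String 2: 'xM3=' → invalid (bad trailing bits)
String 3: 'c=MVUAM=' → invalid (bad char(s): ['=']; '=' in middle)
String 4: 'mBNmkkI=' → valid
String 5: '7DjCtKA=' → valid

Answer: no no no yes yes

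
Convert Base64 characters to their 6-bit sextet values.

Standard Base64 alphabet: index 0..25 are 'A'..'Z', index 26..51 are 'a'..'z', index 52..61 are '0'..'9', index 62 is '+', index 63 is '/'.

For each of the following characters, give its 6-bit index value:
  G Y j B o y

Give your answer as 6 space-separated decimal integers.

'G': A..Z range, ord('G') − ord('A') = 6
'Y': A..Z range, ord('Y') − ord('A') = 24
'j': a..z range, 26 + ord('j') − ord('a') = 35
'B': A..Z range, ord('B') − ord('A') = 1
'o': a..z range, 26 + ord('o') − ord('a') = 40
'y': a..z range, 26 + ord('y') − ord('a') = 50

Answer: 6 24 35 1 40 50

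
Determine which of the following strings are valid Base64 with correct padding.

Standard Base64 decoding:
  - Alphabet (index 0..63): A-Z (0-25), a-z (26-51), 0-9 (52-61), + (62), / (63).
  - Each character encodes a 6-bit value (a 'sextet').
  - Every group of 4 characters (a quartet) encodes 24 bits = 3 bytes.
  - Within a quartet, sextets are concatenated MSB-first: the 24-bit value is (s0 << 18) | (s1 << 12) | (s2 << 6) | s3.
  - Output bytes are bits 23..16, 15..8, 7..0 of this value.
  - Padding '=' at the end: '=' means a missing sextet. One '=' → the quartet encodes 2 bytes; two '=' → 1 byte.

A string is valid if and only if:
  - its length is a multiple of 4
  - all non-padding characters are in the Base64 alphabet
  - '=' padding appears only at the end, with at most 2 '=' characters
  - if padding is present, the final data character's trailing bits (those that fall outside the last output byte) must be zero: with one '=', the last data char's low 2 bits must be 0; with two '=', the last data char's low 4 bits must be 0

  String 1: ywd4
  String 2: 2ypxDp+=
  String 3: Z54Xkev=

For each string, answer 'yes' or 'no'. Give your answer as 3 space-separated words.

Answer: yes no no

Derivation:
String 1: 'ywd4' → valid
String 2: '2ypxDp+=' → invalid (bad trailing bits)
String 3: 'Z54Xkev=' → invalid (bad trailing bits)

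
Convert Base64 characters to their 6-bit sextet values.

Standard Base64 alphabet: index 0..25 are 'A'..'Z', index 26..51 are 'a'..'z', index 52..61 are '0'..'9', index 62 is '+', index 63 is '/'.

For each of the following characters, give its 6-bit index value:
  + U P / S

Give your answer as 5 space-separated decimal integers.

'+': index 62
'U': A..Z range, ord('U') − ord('A') = 20
'P': A..Z range, ord('P') − ord('A') = 15
'/': index 63
'S': A..Z range, ord('S') − ord('A') = 18

Answer: 62 20 15 63 18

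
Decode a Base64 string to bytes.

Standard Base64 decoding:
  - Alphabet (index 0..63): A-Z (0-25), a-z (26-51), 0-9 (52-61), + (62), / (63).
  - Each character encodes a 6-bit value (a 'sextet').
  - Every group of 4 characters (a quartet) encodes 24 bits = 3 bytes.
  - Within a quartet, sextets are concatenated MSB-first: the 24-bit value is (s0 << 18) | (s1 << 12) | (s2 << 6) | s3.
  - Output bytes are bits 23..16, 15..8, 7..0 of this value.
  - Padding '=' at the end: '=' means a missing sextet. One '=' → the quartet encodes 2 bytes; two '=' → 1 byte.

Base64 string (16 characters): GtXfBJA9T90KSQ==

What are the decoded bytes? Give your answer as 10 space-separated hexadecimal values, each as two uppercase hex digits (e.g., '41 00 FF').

After char 0 ('G'=6): chars_in_quartet=1 acc=0x6 bytes_emitted=0
After char 1 ('t'=45): chars_in_quartet=2 acc=0x1AD bytes_emitted=0
After char 2 ('X'=23): chars_in_quartet=3 acc=0x6B57 bytes_emitted=0
After char 3 ('f'=31): chars_in_quartet=4 acc=0x1AD5DF -> emit 1A D5 DF, reset; bytes_emitted=3
After char 4 ('B'=1): chars_in_quartet=1 acc=0x1 bytes_emitted=3
After char 5 ('J'=9): chars_in_quartet=2 acc=0x49 bytes_emitted=3
After char 6 ('A'=0): chars_in_quartet=3 acc=0x1240 bytes_emitted=3
After char 7 ('9'=61): chars_in_quartet=4 acc=0x4903D -> emit 04 90 3D, reset; bytes_emitted=6
After char 8 ('T'=19): chars_in_quartet=1 acc=0x13 bytes_emitted=6
After char 9 ('9'=61): chars_in_quartet=2 acc=0x4FD bytes_emitted=6
After char 10 ('0'=52): chars_in_quartet=3 acc=0x13F74 bytes_emitted=6
After char 11 ('K'=10): chars_in_quartet=4 acc=0x4FDD0A -> emit 4F DD 0A, reset; bytes_emitted=9
After char 12 ('S'=18): chars_in_quartet=1 acc=0x12 bytes_emitted=9
After char 13 ('Q'=16): chars_in_quartet=2 acc=0x490 bytes_emitted=9
Padding '==': partial quartet acc=0x490 -> emit 49; bytes_emitted=10

Answer: 1A D5 DF 04 90 3D 4F DD 0A 49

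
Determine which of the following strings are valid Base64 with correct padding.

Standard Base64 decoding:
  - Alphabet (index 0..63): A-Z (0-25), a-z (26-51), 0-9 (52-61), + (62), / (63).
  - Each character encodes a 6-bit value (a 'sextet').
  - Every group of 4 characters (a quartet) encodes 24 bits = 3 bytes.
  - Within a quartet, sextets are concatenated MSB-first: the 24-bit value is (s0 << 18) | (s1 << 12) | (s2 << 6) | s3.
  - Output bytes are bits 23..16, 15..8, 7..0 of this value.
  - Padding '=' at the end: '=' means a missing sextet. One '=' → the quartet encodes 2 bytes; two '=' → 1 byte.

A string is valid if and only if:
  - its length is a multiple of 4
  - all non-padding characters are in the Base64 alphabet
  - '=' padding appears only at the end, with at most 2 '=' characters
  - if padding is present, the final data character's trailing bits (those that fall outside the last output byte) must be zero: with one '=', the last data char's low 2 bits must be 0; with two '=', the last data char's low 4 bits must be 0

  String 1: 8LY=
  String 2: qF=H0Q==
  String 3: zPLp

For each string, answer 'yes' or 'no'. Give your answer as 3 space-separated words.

String 1: '8LY=' → valid
String 2: 'qF=H0Q==' → invalid (bad char(s): ['=']; '=' in middle)
String 3: 'zPLp' → valid

Answer: yes no yes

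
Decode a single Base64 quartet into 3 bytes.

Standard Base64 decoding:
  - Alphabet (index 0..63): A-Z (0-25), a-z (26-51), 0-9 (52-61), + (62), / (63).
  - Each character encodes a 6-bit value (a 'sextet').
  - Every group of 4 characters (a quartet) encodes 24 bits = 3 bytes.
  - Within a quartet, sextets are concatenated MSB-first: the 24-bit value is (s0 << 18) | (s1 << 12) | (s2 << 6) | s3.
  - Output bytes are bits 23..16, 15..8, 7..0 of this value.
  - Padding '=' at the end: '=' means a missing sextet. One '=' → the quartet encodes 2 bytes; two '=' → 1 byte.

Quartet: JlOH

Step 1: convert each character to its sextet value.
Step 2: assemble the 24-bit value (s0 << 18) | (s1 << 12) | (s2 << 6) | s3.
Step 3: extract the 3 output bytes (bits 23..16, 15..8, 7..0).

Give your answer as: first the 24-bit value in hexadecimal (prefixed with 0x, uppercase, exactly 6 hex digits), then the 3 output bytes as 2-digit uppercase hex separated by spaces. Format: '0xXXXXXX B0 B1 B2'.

Answer: 0x265387 26 53 87

Derivation:
Sextets: J=9, l=37, O=14, H=7
24-bit: (9<<18) | (37<<12) | (14<<6) | 7
      = 0x240000 | 0x025000 | 0x000380 | 0x000007
      = 0x265387
Bytes: (v>>16)&0xFF=26, (v>>8)&0xFF=53, v&0xFF=87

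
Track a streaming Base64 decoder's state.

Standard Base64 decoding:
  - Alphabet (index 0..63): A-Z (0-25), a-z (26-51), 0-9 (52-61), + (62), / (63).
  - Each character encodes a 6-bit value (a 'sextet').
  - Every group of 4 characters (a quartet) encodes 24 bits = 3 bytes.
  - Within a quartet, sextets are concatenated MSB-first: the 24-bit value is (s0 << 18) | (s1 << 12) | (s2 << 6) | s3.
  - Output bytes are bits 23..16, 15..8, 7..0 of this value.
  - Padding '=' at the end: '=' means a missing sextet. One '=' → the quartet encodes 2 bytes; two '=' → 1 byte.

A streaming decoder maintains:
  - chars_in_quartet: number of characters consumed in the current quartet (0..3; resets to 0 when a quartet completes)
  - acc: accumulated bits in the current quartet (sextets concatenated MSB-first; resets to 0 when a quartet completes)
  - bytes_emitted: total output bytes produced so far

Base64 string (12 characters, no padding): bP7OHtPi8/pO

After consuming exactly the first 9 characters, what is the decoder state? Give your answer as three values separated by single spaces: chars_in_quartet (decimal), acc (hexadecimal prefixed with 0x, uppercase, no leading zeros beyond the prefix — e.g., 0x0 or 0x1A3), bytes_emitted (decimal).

Answer: 1 0x3C 6

Derivation:
After char 0 ('b'=27): chars_in_quartet=1 acc=0x1B bytes_emitted=0
After char 1 ('P'=15): chars_in_quartet=2 acc=0x6CF bytes_emitted=0
After char 2 ('7'=59): chars_in_quartet=3 acc=0x1B3FB bytes_emitted=0
After char 3 ('O'=14): chars_in_quartet=4 acc=0x6CFECE -> emit 6C FE CE, reset; bytes_emitted=3
After char 4 ('H'=7): chars_in_quartet=1 acc=0x7 bytes_emitted=3
After char 5 ('t'=45): chars_in_quartet=2 acc=0x1ED bytes_emitted=3
After char 6 ('P'=15): chars_in_quartet=3 acc=0x7B4F bytes_emitted=3
After char 7 ('i'=34): chars_in_quartet=4 acc=0x1ED3E2 -> emit 1E D3 E2, reset; bytes_emitted=6
After char 8 ('8'=60): chars_in_quartet=1 acc=0x3C bytes_emitted=6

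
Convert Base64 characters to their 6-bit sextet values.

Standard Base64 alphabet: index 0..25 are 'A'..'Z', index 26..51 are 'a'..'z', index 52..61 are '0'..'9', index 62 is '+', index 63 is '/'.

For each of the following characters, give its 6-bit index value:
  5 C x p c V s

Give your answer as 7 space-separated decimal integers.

Answer: 57 2 49 41 28 21 44

Derivation:
'5': 0..9 range, 52 + ord('5') − ord('0') = 57
'C': A..Z range, ord('C') − ord('A') = 2
'x': a..z range, 26 + ord('x') − ord('a') = 49
'p': a..z range, 26 + ord('p') − ord('a') = 41
'c': a..z range, 26 + ord('c') − ord('a') = 28
'V': A..Z range, ord('V') − ord('A') = 21
's': a..z range, 26 + ord('s') − ord('a') = 44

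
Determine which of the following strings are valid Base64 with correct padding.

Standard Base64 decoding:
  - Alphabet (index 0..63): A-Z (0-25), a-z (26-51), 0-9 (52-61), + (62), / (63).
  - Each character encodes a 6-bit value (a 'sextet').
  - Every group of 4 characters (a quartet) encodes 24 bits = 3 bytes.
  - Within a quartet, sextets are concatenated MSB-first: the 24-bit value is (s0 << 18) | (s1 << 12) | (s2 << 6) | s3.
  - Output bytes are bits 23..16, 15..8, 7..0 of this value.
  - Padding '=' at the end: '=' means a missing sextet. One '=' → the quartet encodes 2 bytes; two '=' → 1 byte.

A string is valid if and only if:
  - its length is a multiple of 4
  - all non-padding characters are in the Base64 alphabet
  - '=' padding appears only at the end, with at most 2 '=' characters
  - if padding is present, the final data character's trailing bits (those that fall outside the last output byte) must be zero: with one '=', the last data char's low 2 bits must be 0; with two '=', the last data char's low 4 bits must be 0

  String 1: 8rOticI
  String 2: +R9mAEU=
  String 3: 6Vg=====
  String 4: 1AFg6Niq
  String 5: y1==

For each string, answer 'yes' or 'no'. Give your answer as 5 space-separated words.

Answer: no yes no yes no

Derivation:
String 1: '8rOticI' → invalid (len=7 not mult of 4)
String 2: '+R9mAEU=' → valid
String 3: '6Vg=====' → invalid (5 pad chars (max 2))
String 4: '1AFg6Niq' → valid
String 5: 'y1==' → invalid (bad trailing bits)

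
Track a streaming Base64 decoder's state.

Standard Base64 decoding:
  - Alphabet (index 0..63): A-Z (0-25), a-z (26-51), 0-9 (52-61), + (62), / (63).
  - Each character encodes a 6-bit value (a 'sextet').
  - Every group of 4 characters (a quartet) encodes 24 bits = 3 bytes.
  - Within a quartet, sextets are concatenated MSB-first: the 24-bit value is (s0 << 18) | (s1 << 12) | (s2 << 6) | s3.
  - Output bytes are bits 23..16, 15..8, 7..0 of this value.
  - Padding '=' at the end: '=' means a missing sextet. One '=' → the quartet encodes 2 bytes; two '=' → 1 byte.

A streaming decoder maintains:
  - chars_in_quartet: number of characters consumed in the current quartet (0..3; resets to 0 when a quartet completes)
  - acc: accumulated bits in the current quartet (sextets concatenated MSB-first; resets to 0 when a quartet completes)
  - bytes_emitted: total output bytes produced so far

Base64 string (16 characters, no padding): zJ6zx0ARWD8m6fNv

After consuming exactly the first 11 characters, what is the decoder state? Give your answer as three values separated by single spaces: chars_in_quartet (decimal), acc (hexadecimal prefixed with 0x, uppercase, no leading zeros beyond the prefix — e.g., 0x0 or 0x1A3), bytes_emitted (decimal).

Answer: 3 0x160FC 6

Derivation:
After char 0 ('z'=51): chars_in_quartet=1 acc=0x33 bytes_emitted=0
After char 1 ('J'=9): chars_in_quartet=2 acc=0xCC9 bytes_emitted=0
After char 2 ('6'=58): chars_in_quartet=3 acc=0x3327A bytes_emitted=0
After char 3 ('z'=51): chars_in_quartet=4 acc=0xCC9EB3 -> emit CC 9E B3, reset; bytes_emitted=3
After char 4 ('x'=49): chars_in_quartet=1 acc=0x31 bytes_emitted=3
After char 5 ('0'=52): chars_in_quartet=2 acc=0xC74 bytes_emitted=3
After char 6 ('A'=0): chars_in_quartet=3 acc=0x31D00 bytes_emitted=3
After char 7 ('R'=17): chars_in_quartet=4 acc=0xC74011 -> emit C7 40 11, reset; bytes_emitted=6
After char 8 ('W'=22): chars_in_quartet=1 acc=0x16 bytes_emitted=6
After char 9 ('D'=3): chars_in_quartet=2 acc=0x583 bytes_emitted=6
After char 10 ('8'=60): chars_in_quartet=3 acc=0x160FC bytes_emitted=6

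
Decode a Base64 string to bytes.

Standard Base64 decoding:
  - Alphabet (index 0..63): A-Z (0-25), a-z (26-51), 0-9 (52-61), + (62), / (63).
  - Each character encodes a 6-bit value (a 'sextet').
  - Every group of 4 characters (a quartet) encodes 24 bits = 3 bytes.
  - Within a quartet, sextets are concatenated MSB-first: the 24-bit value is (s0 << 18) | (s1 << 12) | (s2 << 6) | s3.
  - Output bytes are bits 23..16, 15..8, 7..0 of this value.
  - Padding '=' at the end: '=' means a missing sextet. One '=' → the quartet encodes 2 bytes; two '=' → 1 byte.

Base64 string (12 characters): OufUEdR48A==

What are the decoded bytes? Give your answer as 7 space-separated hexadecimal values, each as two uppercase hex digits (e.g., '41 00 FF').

After char 0 ('O'=14): chars_in_quartet=1 acc=0xE bytes_emitted=0
After char 1 ('u'=46): chars_in_quartet=2 acc=0x3AE bytes_emitted=0
After char 2 ('f'=31): chars_in_quartet=3 acc=0xEB9F bytes_emitted=0
After char 3 ('U'=20): chars_in_quartet=4 acc=0x3AE7D4 -> emit 3A E7 D4, reset; bytes_emitted=3
After char 4 ('E'=4): chars_in_quartet=1 acc=0x4 bytes_emitted=3
After char 5 ('d'=29): chars_in_quartet=2 acc=0x11D bytes_emitted=3
After char 6 ('R'=17): chars_in_quartet=3 acc=0x4751 bytes_emitted=3
After char 7 ('4'=56): chars_in_quartet=4 acc=0x11D478 -> emit 11 D4 78, reset; bytes_emitted=6
After char 8 ('8'=60): chars_in_quartet=1 acc=0x3C bytes_emitted=6
After char 9 ('A'=0): chars_in_quartet=2 acc=0xF00 bytes_emitted=6
Padding '==': partial quartet acc=0xF00 -> emit F0; bytes_emitted=7

Answer: 3A E7 D4 11 D4 78 F0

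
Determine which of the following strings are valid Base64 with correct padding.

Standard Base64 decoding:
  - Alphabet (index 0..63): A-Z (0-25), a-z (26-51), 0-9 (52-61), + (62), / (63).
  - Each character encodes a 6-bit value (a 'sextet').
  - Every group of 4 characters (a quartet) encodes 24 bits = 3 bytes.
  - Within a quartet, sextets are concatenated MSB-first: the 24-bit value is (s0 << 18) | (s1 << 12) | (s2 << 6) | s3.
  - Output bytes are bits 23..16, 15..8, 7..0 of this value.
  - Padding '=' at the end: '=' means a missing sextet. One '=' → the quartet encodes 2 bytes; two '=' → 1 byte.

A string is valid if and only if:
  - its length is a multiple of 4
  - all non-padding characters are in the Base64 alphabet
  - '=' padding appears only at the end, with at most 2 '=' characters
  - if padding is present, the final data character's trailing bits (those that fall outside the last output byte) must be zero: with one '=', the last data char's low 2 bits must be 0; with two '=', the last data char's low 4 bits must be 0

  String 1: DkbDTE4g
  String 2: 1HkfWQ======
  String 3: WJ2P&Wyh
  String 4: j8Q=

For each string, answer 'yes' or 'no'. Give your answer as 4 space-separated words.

Answer: yes no no yes

Derivation:
String 1: 'DkbDTE4g' → valid
String 2: '1HkfWQ======' → invalid (6 pad chars (max 2))
String 3: 'WJ2P&Wyh' → invalid (bad char(s): ['&'])
String 4: 'j8Q=' → valid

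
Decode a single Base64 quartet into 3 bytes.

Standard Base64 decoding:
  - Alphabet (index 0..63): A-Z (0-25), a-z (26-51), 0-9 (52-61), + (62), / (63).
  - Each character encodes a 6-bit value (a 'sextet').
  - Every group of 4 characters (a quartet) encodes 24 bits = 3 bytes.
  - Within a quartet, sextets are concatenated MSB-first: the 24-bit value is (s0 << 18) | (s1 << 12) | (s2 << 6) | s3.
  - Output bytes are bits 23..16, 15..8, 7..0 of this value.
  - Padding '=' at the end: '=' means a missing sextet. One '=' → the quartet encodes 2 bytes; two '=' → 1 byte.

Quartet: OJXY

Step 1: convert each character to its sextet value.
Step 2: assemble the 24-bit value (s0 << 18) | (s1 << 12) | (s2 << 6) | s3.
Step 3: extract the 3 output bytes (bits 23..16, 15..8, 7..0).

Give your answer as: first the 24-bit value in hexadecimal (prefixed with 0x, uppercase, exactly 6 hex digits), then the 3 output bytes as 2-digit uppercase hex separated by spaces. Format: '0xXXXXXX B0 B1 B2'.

Sextets: O=14, J=9, X=23, Y=24
24-bit: (14<<18) | (9<<12) | (23<<6) | 24
      = 0x380000 | 0x009000 | 0x0005C0 | 0x000018
      = 0x3895D8
Bytes: (v>>16)&0xFF=38, (v>>8)&0xFF=95, v&0xFF=D8

Answer: 0x3895D8 38 95 D8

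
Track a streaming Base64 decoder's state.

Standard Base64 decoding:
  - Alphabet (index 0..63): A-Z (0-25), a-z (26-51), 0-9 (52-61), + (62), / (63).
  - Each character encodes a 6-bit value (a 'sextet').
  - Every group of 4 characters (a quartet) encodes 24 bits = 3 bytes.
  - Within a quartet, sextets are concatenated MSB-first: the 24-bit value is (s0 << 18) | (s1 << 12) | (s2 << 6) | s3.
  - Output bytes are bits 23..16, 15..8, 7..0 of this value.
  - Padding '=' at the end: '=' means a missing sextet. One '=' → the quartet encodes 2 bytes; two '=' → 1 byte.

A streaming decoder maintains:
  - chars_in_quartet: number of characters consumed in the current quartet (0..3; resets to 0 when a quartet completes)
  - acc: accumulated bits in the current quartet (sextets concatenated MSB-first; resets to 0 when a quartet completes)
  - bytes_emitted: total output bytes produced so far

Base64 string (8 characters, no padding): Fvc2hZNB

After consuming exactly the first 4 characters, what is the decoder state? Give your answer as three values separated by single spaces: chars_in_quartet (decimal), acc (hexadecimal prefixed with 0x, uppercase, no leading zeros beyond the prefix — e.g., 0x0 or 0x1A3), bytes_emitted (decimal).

Answer: 0 0x0 3

Derivation:
After char 0 ('F'=5): chars_in_quartet=1 acc=0x5 bytes_emitted=0
After char 1 ('v'=47): chars_in_quartet=2 acc=0x16F bytes_emitted=0
After char 2 ('c'=28): chars_in_quartet=3 acc=0x5BDC bytes_emitted=0
After char 3 ('2'=54): chars_in_quartet=4 acc=0x16F736 -> emit 16 F7 36, reset; bytes_emitted=3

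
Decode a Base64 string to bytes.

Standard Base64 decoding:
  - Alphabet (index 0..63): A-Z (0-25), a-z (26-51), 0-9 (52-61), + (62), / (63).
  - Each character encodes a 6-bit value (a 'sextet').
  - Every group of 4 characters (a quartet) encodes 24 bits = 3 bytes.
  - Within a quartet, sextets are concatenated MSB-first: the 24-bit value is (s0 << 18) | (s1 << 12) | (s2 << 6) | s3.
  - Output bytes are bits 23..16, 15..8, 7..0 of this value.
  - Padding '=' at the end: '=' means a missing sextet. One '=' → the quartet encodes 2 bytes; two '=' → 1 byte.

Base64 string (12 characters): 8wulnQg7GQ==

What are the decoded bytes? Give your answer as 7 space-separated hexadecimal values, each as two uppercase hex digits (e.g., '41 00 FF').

After char 0 ('8'=60): chars_in_quartet=1 acc=0x3C bytes_emitted=0
After char 1 ('w'=48): chars_in_quartet=2 acc=0xF30 bytes_emitted=0
After char 2 ('u'=46): chars_in_quartet=3 acc=0x3CC2E bytes_emitted=0
After char 3 ('l'=37): chars_in_quartet=4 acc=0xF30BA5 -> emit F3 0B A5, reset; bytes_emitted=3
After char 4 ('n'=39): chars_in_quartet=1 acc=0x27 bytes_emitted=3
After char 5 ('Q'=16): chars_in_quartet=2 acc=0x9D0 bytes_emitted=3
After char 6 ('g'=32): chars_in_quartet=3 acc=0x27420 bytes_emitted=3
After char 7 ('7'=59): chars_in_quartet=4 acc=0x9D083B -> emit 9D 08 3B, reset; bytes_emitted=6
After char 8 ('G'=6): chars_in_quartet=1 acc=0x6 bytes_emitted=6
After char 9 ('Q'=16): chars_in_quartet=2 acc=0x190 bytes_emitted=6
Padding '==': partial quartet acc=0x190 -> emit 19; bytes_emitted=7

Answer: F3 0B A5 9D 08 3B 19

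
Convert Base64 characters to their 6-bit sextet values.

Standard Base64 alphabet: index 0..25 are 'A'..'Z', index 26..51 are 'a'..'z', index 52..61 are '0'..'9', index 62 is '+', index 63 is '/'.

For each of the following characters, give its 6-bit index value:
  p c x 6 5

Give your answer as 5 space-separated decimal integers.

'p': a..z range, 26 + ord('p') − ord('a') = 41
'c': a..z range, 26 + ord('c') − ord('a') = 28
'x': a..z range, 26 + ord('x') − ord('a') = 49
'6': 0..9 range, 52 + ord('6') − ord('0') = 58
'5': 0..9 range, 52 + ord('5') − ord('0') = 57

Answer: 41 28 49 58 57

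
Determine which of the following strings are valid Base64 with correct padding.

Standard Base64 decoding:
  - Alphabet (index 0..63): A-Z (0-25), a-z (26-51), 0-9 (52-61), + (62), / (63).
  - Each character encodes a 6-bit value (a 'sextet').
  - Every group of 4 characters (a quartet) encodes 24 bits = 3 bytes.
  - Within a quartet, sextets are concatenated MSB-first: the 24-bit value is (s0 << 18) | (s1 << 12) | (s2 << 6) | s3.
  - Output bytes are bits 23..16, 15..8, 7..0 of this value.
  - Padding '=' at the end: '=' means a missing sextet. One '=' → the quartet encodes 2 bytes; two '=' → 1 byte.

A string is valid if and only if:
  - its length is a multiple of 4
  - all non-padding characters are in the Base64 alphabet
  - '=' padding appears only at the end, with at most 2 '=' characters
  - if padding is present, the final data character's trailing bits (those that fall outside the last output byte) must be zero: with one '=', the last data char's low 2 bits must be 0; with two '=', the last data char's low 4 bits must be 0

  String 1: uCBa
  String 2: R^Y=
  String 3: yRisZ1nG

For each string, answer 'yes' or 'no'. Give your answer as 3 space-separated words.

Answer: yes no yes

Derivation:
String 1: 'uCBa' → valid
String 2: 'R^Y=' → invalid (bad char(s): ['^'])
String 3: 'yRisZ1nG' → valid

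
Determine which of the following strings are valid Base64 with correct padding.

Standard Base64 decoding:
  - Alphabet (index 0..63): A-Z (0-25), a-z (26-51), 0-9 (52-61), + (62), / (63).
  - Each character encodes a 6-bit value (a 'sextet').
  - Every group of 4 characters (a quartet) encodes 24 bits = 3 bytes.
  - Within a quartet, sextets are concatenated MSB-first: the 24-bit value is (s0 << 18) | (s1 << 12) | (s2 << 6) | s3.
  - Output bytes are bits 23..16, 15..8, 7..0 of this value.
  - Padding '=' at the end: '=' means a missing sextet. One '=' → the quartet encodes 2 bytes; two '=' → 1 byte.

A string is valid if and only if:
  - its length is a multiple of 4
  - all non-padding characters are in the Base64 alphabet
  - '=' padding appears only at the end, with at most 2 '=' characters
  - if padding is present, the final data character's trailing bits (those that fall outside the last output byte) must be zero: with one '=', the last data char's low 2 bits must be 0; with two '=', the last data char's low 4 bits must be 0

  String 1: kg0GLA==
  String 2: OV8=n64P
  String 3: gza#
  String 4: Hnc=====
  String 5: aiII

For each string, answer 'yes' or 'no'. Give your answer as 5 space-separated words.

String 1: 'kg0GLA==' → valid
String 2: 'OV8=n64P' → invalid (bad char(s): ['=']; '=' in middle)
String 3: 'gza#' → invalid (bad char(s): ['#'])
String 4: 'Hnc=====' → invalid (5 pad chars (max 2))
String 5: 'aiII' → valid

Answer: yes no no no yes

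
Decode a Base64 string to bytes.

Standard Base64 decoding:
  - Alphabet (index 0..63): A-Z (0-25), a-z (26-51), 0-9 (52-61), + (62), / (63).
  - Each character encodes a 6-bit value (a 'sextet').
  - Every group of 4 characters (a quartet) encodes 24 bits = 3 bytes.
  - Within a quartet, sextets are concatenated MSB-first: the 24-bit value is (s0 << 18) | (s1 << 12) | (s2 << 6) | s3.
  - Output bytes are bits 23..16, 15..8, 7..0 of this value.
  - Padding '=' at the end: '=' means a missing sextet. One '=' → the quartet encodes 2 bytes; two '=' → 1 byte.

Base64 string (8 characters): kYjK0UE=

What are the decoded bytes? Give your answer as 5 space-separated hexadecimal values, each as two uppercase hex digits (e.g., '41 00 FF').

Answer: 91 88 CA D1 41

Derivation:
After char 0 ('k'=36): chars_in_quartet=1 acc=0x24 bytes_emitted=0
After char 1 ('Y'=24): chars_in_quartet=2 acc=0x918 bytes_emitted=0
After char 2 ('j'=35): chars_in_quartet=3 acc=0x24623 bytes_emitted=0
After char 3 ('K'=10): chars_in_quartet=4 acc=0x9188CA -> emit 91 88 CA, reset; bytes_emitted=3
After char 4 ('0'=52): chars_in_quartet=1 acc=0x34 bytes_emitted=3
After char 5 ('U'=20): chars_in_quartet=2 acc=0xD14 bytes_emitted=3
After char 6 ('E'=4): chars_in_quartet=3 acc=0x34504 bytes_emitted=3
Padding '=': partial quartet acc=0x34504 -> emit D1 41; bytes_emitted=5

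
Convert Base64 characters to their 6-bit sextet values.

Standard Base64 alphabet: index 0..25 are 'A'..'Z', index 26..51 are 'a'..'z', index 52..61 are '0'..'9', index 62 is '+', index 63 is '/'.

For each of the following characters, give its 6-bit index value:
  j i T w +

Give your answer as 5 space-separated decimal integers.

Answer: 35 34 19 48 62

Derivation:
'j': a..z range, 26 + ord('j') − ord('a') = 35
'i': a..z range, 26 + ord('i') − ord('a') = 34
'T': A..Z range, ord('T') − ord('A') = 19
'w': a..z range, 26 + ord('w') − ord('a') = 48
'+': index 62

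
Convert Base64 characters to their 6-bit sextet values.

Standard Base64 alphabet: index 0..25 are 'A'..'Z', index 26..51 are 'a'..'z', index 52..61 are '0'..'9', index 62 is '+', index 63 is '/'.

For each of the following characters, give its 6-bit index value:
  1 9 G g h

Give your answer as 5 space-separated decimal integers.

Answer: 53 61 6 32 33

Derivation:
'1': 0..9 range, 52 + ord('1') − ord('0') = 53
'9': 0..9 range, 52 + ord('9') − ord('0') = 61
'G': A..Z range, ord('G') − ord('A') = 6
'g': a..z range, 26 + ord('g') − ord('a') = 32
'h': a..z range, 26 + ord('h') − ord('a') = 33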